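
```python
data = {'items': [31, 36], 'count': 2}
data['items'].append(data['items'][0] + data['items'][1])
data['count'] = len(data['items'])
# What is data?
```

After line 1: data = {'items': [31, 36], 'count': 2}
After line 2 (append 31 + 36 = 67): data = {'items': [31, 36, 67], 'count': 2}
After line 3 (count = len(items) = 3): data = {'items': [31, 36, 67], 'count': 3}

{'items': [31, 36, 67], 'count': 3}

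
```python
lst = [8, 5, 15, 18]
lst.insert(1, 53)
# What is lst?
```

[8, 53, 5, 15, 18]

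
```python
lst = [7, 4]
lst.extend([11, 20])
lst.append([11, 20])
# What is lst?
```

After line 1: lst = [7, 4]
After line 2 (extend unpacks [11, 20]): lst = [7, 4, 11, 20]
After line 3 (append adds [11, 20] as single element): lst = [7, 4, 11, 20, [11, 20]]

[7, 4, 11, 20, [11, 20]]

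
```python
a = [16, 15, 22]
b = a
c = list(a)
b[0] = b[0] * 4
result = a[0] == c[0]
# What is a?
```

After line 1: a = [16, 15, 22]
After line 2 (b = a, alias): a = [16, 15, 22], b = [16, 15, 22]
After line 3 (c = list(a) is a copy, new object): c = [16, 15, 22]
After line 4 (b[0] = 16 * 4 = 64; mutates shared a/b): a = b = [64, 15, 22], c = [16, 15, 22]
After line 5 (a[0] = 64, c[0] = 16; result = False)

[64, 15, 22]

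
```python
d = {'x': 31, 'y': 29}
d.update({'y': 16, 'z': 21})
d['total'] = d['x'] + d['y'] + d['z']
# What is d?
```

After line 1: d = {'x': 31, 'y': 29}
After line 2 (y overwritten, z added): d = {'x': 31, 'y': 16, 'z': 21}
After line 3 (total = 31 + 16 + 21 = 68): d = {'x': 31, 'y': 16, 'z': 21, 'total': 68}

{'x': 31, 'y': 16, 'z': 21, 'total': 68}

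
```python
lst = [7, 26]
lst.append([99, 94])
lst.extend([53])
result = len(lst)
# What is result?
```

After line 1: lst = [7, 26]
After line 2 (append adds [99, 94] as single element): lst = [7, 26, [99, 94]]
After line 3 (extend unpacks [53], adds 53): lst = [7, 26, [99, 94], 53]
After line 4: result = len(lst) = 4

4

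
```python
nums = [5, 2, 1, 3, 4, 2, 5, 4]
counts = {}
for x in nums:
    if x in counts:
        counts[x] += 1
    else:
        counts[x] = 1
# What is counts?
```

Initial: counts = {}, nums = [5, 2, 1, 3, 4, 2, 5, 4]
See 5: counts = {5: 1}
See 2: counts = {5: 1, 2: 1}
See 1: counts = {5: 1, 2: 1, 1: 1}
See 3: counts = {5: 1, 2: 1, 1: 1, 3: 1}
See 4: counts = {5: 1, 2: 1, 1: 1, 3: 1, 4: 1}
See 2: counts = {5: 1, 2: 2, 1: 1, 3: 1, 4: 1}
See 5: counts = {5: 2, 2: 2, 1: 1, 3: 1, 4: 1}
See 4: counts = {5: 2, 2: 2, 1: 1, 3: 1, 4: 2}

{5: 2, 2: 2, 1: 1, 3: 1, 4: 2}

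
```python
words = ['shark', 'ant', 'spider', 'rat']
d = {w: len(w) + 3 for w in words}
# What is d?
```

{'shark': 8, 'ant': 6, 'spider': 9, 'rat': 6}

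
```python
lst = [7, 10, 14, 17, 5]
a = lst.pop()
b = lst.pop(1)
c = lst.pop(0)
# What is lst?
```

After line 1: lst = [7, 10, 14, 17, 5]
After line 2 (pop() -> a = 5): lst = [7, 10, 14, 17]
After line 3 (pop(1) -> b = 10): lst = [7, 14, 17]
After line 4 (pop(0) -> c = 7): lst = [14, 17]

[14, 17]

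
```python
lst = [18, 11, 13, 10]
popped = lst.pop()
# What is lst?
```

[18, 11, 13]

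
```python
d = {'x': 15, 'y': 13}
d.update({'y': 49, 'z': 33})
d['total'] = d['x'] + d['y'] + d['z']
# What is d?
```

After line 1: d = {'x': 15, 'y': 13}
After line 2 (y overwritten, z added): d = {'x': 15, 'y': 49, 'z': 33}
After line 3 (total = 15 + 49 + 33 = 97): d = {'x': 15, 'y': 49, 'z': 33, 'total': 97}

{'x': 15, 'y': 49, 'z': 33, 'total': 97}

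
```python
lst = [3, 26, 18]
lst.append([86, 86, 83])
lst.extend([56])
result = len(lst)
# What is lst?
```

After line 1: lst = [3, 26, 18]
After line 2 (append adds [86, 86, 83] as single element): lst = [3, 26, 18, [86, 86, 83]]
After line 3 (extend unpacks [56], adds 56): lst = [3, 26, 18, [86, 86, 83], 56]
After line 4: result = len(lst) = 5

[3, 26, 18, [86, 86, 83], 56]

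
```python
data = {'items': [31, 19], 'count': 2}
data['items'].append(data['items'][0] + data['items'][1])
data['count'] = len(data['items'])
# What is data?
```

After line 1: data = {'items': [31, 19], 'count': 2}
After line 2 (append 31 + 19 = 50): data = {'items': [31, 19, 50], 'count': 2}
After line 3 (count = len(items) = 3): data = {'items': [31, 19, 50], 'count': 3}

{'items': [31, 19, 50], 'count': 3}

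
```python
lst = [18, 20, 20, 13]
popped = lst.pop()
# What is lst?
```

[18, 20, 20]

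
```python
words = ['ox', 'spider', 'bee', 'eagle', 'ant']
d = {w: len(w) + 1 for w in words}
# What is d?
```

{'ox': 3, 'spider': 7, 'bee': 4, 'eagle': 6, 'ant': 4}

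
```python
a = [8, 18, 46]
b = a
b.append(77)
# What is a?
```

After line 1: a = [8, 18, 46]
After line 2 (b = a is an alias, same object): a = [8, 18, 46], b = [8, 18, 46]
After line 3 (b.append mutates the shared list): a = [8, 18, 46, 77], b = [8, 18, 46, 77]

[8, 18, 46, 77]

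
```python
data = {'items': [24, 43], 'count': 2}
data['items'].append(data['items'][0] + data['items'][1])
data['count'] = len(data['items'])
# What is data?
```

After line 1: data = {'items': [24, 43], 'count': 2}
After line 2 (append 24 + 43 = 67): data = {'items': [24, 43, 67], 'count': 2}
After line 3 (count = len(items) = 3): data = {'items': [24, 43, 67], 'count': 3}

{'items': [24, 43, 67], 'count': 3}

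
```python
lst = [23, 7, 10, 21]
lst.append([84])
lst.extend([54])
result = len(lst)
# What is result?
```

After line 1: lst = [23, 7, 10, 21]
After line 2 (append adds [84] as single element): lst = [23, 7, 10, 21, [84]]
After line 3 (extend unpacks [54], adds 54): lst = [23, 7, 10, 21, [84], 54]
After line 4: result = len(lst) = 6

6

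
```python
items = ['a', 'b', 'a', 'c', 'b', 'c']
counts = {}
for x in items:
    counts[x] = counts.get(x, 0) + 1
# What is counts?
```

Initial: counts = {}, items = ['a', 'b', 'a', 'c', 'b', 'c']
See 'a': counts = {'a': 1}
See 'b': counts = {'a': 1, 'b': 1}
See 'a': counts = {'a': 2, 'b': 1}
See 'c': counts = {'a': 2, 'b': 1, 'c': 1}
See 'b': counts = {'a': 2, 'b': 2, 'c': 1}
See 'c': counts = {'a': 2, 'b': 2, 'c': 2}

{'a': 2, 'b': 2, 'c': 2}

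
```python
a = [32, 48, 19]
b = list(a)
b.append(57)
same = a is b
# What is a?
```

After line 1: a = [32, 48, 19]
After line 2 (b = list(a) is a shallow copy, new object): a = [32, 48, 19], b = [32, 48, 19]
After line 3 (append only mutates b): a = [32, 48, 19], b = [32, 48, 19, 57]
After line 4 (same = a is b; different objects -> False): same = False

[32, 48, 19]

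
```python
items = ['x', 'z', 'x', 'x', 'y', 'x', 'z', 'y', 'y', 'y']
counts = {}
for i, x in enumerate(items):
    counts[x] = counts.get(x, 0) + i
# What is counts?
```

Initial: counts = {}, items = ['x', 'z', 'x', 'x', 'y', 'x', 'z', 'y', 'y', 'y']
i=0, x='x': counts = {'x': 0}
i=1, x='z': counts = {'x': 0, 'z': 1}
i=2, x='x': counts = {'x': 2, 'z': 1}
i=3, x='x': counts = {'x': 5, 'z': 1}
i=4, x='y': counts = {'x': 5, 'z': 1, 'y': 4}
i=5, x='x': counts = {'x': 10, 'z': 1, 'y': 4}
i=6, x='z': counts = {'x': 10, 'z': 7, 'y': 4}
i=7, x='y': counts = {'x': 10, 'z': 7, 'y': 11}
i=8, x='y': counts = {'x': 10, 'z': 7, 'y': 19}
i=9, x='y': counts = {'x': 10, 'z': 7, 'y': 28}

{'x': 10, 'z': 7, 'y': 28}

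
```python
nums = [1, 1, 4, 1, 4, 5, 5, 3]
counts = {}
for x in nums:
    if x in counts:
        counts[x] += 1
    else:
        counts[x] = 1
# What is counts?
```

Initial: counts = {}, nums = [1, 1, 4, 1, 4, 5, 5, 3]
See 1: counts = {1: 1}
See 1: counts = {1: 2}
See 4: counts = {1: 2, 4: 1}
See 1: counts = {1: 3, 4: 1}
See 4: counts = {1: 3, 4: 2}
See 5: counts = {1: 3, 4: 2, 5: 1}
See 5: counts = {1: 3, 4: 2, 5: 2}
See 3: counts = {1: 3, 4: 2, 5: 2, 3: 1}

{1: 3, 4: 2, 5: 2, 3: 1}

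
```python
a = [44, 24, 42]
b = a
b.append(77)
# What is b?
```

After line 1: a = [44, 24, 42]
After line 2 (b = a is an alias, same object): a = [44, 24, 42], b = [44, 24, 42]
After line 3 (b.append mutates the shared list): a = [44, 24, 42, 77], b = [44, 24, 42, 77]

[44, 24, 42, 77]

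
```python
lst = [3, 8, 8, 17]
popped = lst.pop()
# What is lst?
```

[3, 8, 8]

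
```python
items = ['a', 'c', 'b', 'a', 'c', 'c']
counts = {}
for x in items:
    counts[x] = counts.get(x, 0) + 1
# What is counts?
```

Initial: counts = {}, items = ['a', 'c', 'b', 'a', 'c', 'c']
See 'a': counts = {'a': 1}
See 'c': counts = {'a': 1, 'c': 1}
See 'b': counts = {'a': 1, 'c': 1, 'b': 1}
See 'a': counts = {'a': 2, 'c': 1, 'b': 1}
See 'c': counts = {'a': 2, 'c': 2, 'b': 1}
See 'c': counts = {'a': 2, 'c': 3, 'b': 1}

{'a': 2, 'c': 3, 'b': 1}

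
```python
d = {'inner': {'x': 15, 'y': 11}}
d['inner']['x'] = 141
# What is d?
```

After line 1: d = {'inner': {'x': 15, 'y': 11}}
After line 2 (inner x overwritten): d = {'inner': {'x': 141, 'y': 11}}

{'inner': {'x': 141, 'y': 11}}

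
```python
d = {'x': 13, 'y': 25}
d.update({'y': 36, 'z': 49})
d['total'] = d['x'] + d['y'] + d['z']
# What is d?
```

After line 1: d = {'x': 13, 'y': 25}
After line 2 (y overwritten, z added): d = {'x': 13, 'y': 36, 'z': 49}
After line 3 (total = 13 + 36 + 49 = 98): d = {'x': 13, 'y': 36, 'z': 49, 'total': 98}

{'x': 13, 'y': 36, 'z': 49, 'total': 98}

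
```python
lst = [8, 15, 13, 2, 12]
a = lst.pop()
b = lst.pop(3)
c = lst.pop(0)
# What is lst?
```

After line 1: lst = [8, 15, 13, 2, 12]
After line 2 (pop() -> a = 12): lst = [8, 15, 13, 2]
After line 3 (pop(3) -> b = 2): lst = [8, 15, 13]
After line 4 (pop(0) -> c = 8): lst = [15, 13]

[15, 13]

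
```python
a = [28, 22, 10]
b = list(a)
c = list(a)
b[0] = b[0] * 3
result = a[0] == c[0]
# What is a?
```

After line 1: a = [28, 22, 10]
After line 2 (b = list(a), copy): a = [28, 22, 10], b = [28, 22, 10]
After line 3 (c = list(a) is a copy, new object): c = [28, 22, 10]
After line 4 (b[0] = 28 * 3 = 84; only b mutates (copy)): a = [28, 22, 10], b = [84, 22, 10], c = [28, 22, 10]
After line 5 (a[0] = 28, c[0] = 28; result = True)

[28, 22, 10]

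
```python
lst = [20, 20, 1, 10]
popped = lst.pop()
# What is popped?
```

10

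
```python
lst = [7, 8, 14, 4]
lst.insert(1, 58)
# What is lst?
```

[7, 58, 8, 14, 4]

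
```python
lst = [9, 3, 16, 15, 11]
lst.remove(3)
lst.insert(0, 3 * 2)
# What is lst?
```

After line 1: lst = [9, 3, 16, 15, 11]
After line 2 (remove first 3): lst = [9, 16, 15, 11]
After line 3 (insert 6 at index 0): lst = [6, 9, 16, 15, 11]

[6, 9, 16, 15, 11]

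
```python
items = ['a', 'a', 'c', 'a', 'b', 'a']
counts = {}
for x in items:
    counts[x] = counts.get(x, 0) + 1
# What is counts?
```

Initial: counts = {}, items = ['a', 'a', 'c', 'a', 'b', 'a']
See 'a': counts = {'a': 1}
See 'a': counts = {'a': 2}
See 'c': counts = {'a': 2, 'c': 1}
See 'a': counts = {'a': 3, 'c': 1}
See 'b': counts = {'a': 3, 'c': 1, 'b': 1}
See 'a': counts = {'a': 4, 'c': 1, 'b': 1}

{'a': 4, 'c': 1, 'b': 1}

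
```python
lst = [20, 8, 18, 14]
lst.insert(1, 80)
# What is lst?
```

[20, 80, 8, 18, 14]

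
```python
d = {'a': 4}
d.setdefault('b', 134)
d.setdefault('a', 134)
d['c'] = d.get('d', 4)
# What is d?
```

After line 1: d = {'a': 4}
After line 2 (setdefault adds 'b'=134): d = {'a': 4, 'b': 134}
After line 3 (setdefault 'a' no-op, already exists): d = {'a': 4, 'b': 134}
After line 4 (get('d', 4) returns default since 'd' not in d): d = {'a': 4, 'b': 134, 'c': 4}

{'a': 4, 'b': 134, 'c': 4}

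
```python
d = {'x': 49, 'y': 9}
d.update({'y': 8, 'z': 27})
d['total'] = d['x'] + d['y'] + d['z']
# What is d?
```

After line 1: d = {'x': 49, 'y': 9}
After line 2 (y overwritten, z added): d = {'x': 49, 'y': 8, 'z': 27}
After line 3 (total = 49 + 8 + 27 = 84): d = {'x': 49, 'y': 8, 'z': 27, 'total': 84}

{'x': 49, 'y': 8, 'z': 27, 'total': 84}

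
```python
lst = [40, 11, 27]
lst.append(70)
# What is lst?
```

[40, 11, 27, 70]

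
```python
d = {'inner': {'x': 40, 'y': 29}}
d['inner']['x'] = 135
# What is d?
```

After line 1: d = {'inner': {'x': 40, 'y': 29}}
After line 2 (inner x overwritten): d = {'inner': {'x': 135, 'y': 29}}

{'inner': {'x': 135, 'y': 29}}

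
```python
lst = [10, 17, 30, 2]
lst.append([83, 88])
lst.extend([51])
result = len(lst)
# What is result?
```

After line 1: lst = [10, 17, 30, 2]
After line 2 (append adds [83, 88] as single element): lst = [10, 17, 30, 2, [83, 88]]
After line 3 (extend unpacks [51], adds 51): lst = [10, 17, 30, 2, [83, 88], 51]
After line 4: result = len(lst) = 6

6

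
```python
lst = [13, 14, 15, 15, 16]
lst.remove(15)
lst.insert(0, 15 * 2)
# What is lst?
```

After line 1: lst = [13, 14, 15, 15, 16]
After line 2 (remove first 15): lst = [13, 14, 15, 16]
After line 3 (insert 30 at index 0): lst = [30, 13, 14, 15, 16]

[30, 13, 14, 15, 16]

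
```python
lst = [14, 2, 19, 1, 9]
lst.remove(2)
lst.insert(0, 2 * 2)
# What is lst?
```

After line 1: lst = [14, 2, 19, 1, 9]
After line 2 (remove first 2): lst = [14, 19, 1, 9]
After line 3 (insert 4 at index 0): lst = [4, 14, 19, 1, 9]

[4, 14, 19, 1, 9]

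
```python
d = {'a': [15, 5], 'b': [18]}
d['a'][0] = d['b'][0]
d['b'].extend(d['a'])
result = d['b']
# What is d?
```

After line 1: d = {'a': [15, 5], 'b': [18]}
After line 2 (a[0] = b[0] = 18): d = {'a': [18, 5], 'b': [18]}
After line 3 (b.extend(a) appends [18, 5]): d = {'a': [18, 5], 'b': [18, 18, 5]}
After line 4: result = d['b'] = [18, 18, 5]

{'a': [18, 5], 'b': [18, 18, 5]}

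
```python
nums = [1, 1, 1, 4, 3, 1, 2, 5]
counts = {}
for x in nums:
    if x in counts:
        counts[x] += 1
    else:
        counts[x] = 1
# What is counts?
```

Initial: counts = {}, nums = [1, 1, 1, 4, 3, 1, 2, 5]
See 1: counts = {1: 1}
See 1: counts = {1: 2}
See 1: counts = {1: 3}
See 4: counts = {1: 3, 4: 1}
See 3: counts = {1: 3, 4: 1, 3: 1}
See 1: counts = {1: 4, 4: 1, 3: 1}
See 2: counts = {1: 4, 4: 1, 3: 1, 2: 1}
See 5: counts = {1: 4, 4: 1, 3: 1, 2: 1, 5: 1}

{1: 4, 4: 1, 3: 1, 2: 1, 5: 1}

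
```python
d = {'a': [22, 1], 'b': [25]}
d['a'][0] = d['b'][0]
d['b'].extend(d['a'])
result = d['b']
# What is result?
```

After line 1: d = {'a': [22, 1], 'b': [25]}
After line 2 (a[0] = b[0] = 25): d = {'a': [25, 1], 'b': [25]}
After line 3 (b.extend(a) appends [25, 1]): d = {'a': [25, 1], 'b': [25, 25, 1]}
After line 4: result = d['b'] = [25, 25, 1]

[25, 25, 1]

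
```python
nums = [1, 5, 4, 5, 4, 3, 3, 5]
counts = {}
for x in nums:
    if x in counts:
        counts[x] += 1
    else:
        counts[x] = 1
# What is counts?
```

Initial: counts = {}, nums = [1, 5, 4, 5, 4, 3, 3, 5]
See 1: counts = {1: 1}
See 5: counts = {1: 1, 5: 1}
See 4: counts = {1: 1, 5: 1, 4: 1}
See 5: counts = {1: 1, 5: 2, 4: 1}
See 4: counts = {1: 1, 5: 2, 4: 2}
See 3: counts = {1: 1, 5: 2, 4: 2, 3: 1}
See 3: counts = {1: 1, 5: 2, 4: 2, 3: 2}
See 5: counts = {1: 1, 5: 3, 4: 2, 3: 2}

{1: 1, 5: 3, 4: 2, 3: 2}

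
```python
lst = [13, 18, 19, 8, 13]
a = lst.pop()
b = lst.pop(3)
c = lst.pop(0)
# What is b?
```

After line 1: lst = [13, 18, 19, 8, 13]
After line 2 (pop() -> a = 13): lst = [13, 18, 19, 8]
After line 3 (pop(3) -> b = 8): lst = [13, 18, 19]
After line 4 (pop(0) -> c = 13): lst = [18, 19]

8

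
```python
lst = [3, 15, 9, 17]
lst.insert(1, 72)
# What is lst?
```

[3, 72, 15, 9, 17]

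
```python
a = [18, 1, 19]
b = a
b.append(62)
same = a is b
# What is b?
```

After line 1: a = [18, 1, 19]
After line 2 (b = a is an alias, same object): a = [18, 1, 19], b = [18, 1, 19]
After line 3 (b.append mutates the shared list): a = [18, 1, 19, 62], b = [18, 1, 19, 62]
After line 4 (same = a is b; same object -> True): same = True

[18, 1, 19, 62]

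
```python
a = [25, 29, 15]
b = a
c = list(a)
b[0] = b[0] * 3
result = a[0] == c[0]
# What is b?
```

After line 1: a = [25, 29, 15]
After line 2 (b = a, alias): a = [25, 29, 15], b = [25, 29, 15]
After line 3 (c = list(a) is a copy, new object): c = [25, 29, 15]
After line 4 (b[0] = 25 * 3 = 75; mutates shared a/b): a = b = [75, 29, 15], c = [25, 29, 15]
After line 5 (a[0] = 75, c[0] = 25; result = False)

[75, 29, 15]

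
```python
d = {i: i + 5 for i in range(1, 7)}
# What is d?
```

{1: 6, 2: 7, 3: 8, 4: 9, 5: 10, 6: 11}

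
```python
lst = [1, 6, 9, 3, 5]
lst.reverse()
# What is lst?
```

[5, 3, 9, 6, 1]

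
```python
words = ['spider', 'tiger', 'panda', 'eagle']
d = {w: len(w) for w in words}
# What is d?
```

{'spider': 6, 'tiger': 5, 'panda': 5, 'eagle': 5}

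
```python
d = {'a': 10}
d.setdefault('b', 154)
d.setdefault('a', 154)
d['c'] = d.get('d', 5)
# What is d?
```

After line 1: d = {'a': 10}
After line 2 (setdefault adds 'b'=154): d = {'a': 10, 'b': 154}
After line 3 (setdefault 'a' no-op, already exists): d = {'a': 10, 'b': 154}
After line 4 (get('d', 5) returns default since 'd' not in d): d = {'a': 10, 'b': 154, 'c': 5}

{'a': 10, 'b': 154, 'c': 5}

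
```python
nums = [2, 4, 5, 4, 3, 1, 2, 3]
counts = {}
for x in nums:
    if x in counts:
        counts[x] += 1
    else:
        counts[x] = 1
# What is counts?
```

Initial: counts = {}, nums = [2, 4, 5, 4, 3, 1, 2, 3]
See 2: counts = {2: 1}
See 4: counts = {2: 1, 4: 1}
See 5: counts = {2: 1, 4: 1, 5: 1}
See 4: counts = {2: 1, 4: 2, 5: 1}
See 3: counts = {2: 1, 4: 2, 5: 1, 3: 1}
See 1: counts = {2: 1, 4: 2, 5: 1, 3: 1, 1: 1}
See 2: counts = {2: 2, 4: 2, 5: 1, 3: 1, 1: 1}
See 3: counts = {2: 2, 4: 2, 5: 1, 3: 2, 1: 1}

{2: 2, 4: 2, 5: 1, 3: 2, 1: 1}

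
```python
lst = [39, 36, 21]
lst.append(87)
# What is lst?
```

[39, 36, 21, 87]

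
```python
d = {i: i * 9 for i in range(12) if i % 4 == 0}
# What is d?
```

{0: 0, 4: 36, 8: 72}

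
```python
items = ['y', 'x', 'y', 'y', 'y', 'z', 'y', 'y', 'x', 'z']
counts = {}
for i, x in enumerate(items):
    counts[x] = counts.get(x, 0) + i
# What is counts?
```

Initial: counts = {}, items = ['y', 'x', 'y', 'y', 'y', 'z', 'y', 'y', 'x', 'z']
i=0, x='y': counts = {'y': 0}
i=1, x='x': counts = {'y': 0, 'x': 1}
i=2, x='y': counts = {'y': 2, 'x': 1}
i=3, x='y': counts = {'y': 5, 'x': 1}
i=4, x='y': counts = {'y': 9, 'x': 1}
i=5, x='z': counts = {'y': 9, 'x': 1, 'z': 5}
i=6, x='y': counts = {'y': 15, 'x': 1, 'z': 5}
i=7, x='y': counts = {'y': 22, 'x': 1, 'z': 5}
i=8, x='x': counts = {'y': 22, 'x': 9, 'z': 5}
i=9, x='z': counts = {'y': 22, 'x': 9, 'z': 14}

{'y': 22, 'x': 9, 'z': 14}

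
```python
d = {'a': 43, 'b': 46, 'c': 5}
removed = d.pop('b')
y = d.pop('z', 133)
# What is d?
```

After line 1: d = {'a': 43, 'b': 46, 'c': 5}
After line 2 (pop 'b' returns 46): d = {'a': 43, 'c': 5}, removed = 46
After line 3 (pop 'z' missing, returns default 133): d = {'a': 43, 'c': 5}, y = 133

{'a': 43, 'c': 5}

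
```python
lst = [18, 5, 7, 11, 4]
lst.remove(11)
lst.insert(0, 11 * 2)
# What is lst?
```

After line 1: lst = [18, 5, 7, 11, 4]
After line 2 (remove first 11): lst = [18, 5, 7, 4]
After line 3 (insert 22 at index 0): lst = [22, 18, 5, 7, 4]

[22, 18, 5, 7, 4]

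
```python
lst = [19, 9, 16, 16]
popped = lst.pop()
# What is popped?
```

16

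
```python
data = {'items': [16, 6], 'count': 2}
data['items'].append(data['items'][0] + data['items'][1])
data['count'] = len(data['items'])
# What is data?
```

After line 1: data = {'items': [16, 6], 'count': 2}
After line 2 (append 16 + 6 = 22): data = {'items': [16, 6, 22], 'count': 2}
After line 3 (count = len(items) = 3): data = {'items': [16, 6, 22], 'count': 3}

{'items': [16, 6, 22], 'count': 3}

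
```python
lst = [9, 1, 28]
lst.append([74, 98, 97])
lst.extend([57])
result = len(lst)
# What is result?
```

After line 1: lst = [9, 1, 28]
After line 2 (append adds [74, 98, 97] as single element): lst = [9, 1, 28, [74, 98, 97]]
After line 3 (extend unpacks [57], adds 57): lst = [9, 1, 28, [74, 98, 97], 57]
After line 4: result = len(lst) = 5

5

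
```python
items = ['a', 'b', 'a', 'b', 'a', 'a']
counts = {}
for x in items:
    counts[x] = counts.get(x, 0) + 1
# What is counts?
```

Initial: counts = {}, items = ['a', 'b', 'a', 'b', 'a', 'a']
See 'a': counts = {'a': 1}
See 'b': counts = {'a': 1, 'b': 1}
See 'a': counts = {'a': 2, 'b': 1}
See 'b': counts = {'a': 2, 'b': 2}
See 'a': counts = {'a': 3, 'b': 2}
See 'a': counts = {'a': 4, 'b': 2}

{'a': 4, 'b': 2}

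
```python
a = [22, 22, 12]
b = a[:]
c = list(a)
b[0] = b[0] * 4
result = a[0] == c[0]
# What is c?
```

After line 1: a = [22, 22, 12]
After line 2 (b = a[:], copy): a = [22, 22, 12], b = [22, 22, 12]
After line 3 (c = list(a) is a copy, new object): c = [22, 22, 12]
After line 4 (b[0] = 22 * 4 = 88; only b mutates (copy)): a = [22, 22, 12], b = [88, 22, 12], c = [22, 22, 12]
After line 5 (a[0] = 22, c[0] = 22; result = True)

[22, 22, 12]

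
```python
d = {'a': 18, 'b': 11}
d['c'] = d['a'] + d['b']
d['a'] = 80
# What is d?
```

After line 1: d = {'a': 18, 'b': 11}
After line 2 (d['c'] = 18 + 11): d = {'a': 18, 'b': 11, 'c': 29}
After line 3: d = {'a': 80, 'b': 11, 'c': 29}

{'a': 80, 'b': 11, 'c': 29}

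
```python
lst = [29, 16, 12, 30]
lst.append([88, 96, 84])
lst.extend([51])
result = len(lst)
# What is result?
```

After line 1: lst = [29, 16, 12, 30]
After line 2 (append adds [88, 96, 84] as single element): lst = [29, 16, 12, 30, [88, 96, 84]]
After line 3 (extend unpacks [51], adds 51): lst = [29, 16, 12, 30, [88, 96, 84], 51]
After line 4: result = len(lst) = 6

6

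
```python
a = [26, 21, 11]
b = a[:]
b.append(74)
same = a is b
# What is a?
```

After line 1: a = [26, 21, 11]
After line 2 (b = a[:] is a shallow copy, new object): a = [26, 21, 11], b = [26, 21, 11]
After line 3 (append only mutates b): a = [26, 21, 11], b = [26, 21, 11, 74]
After line 4 (same = a is b; different objects -> False): same = False

[26, 21, 11]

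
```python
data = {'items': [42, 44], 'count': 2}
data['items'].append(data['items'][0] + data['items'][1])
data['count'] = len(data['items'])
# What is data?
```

After line 1: data = {'items': [42, 44], 'count': 2}
After line 2 (append 42 + 44 = 86): data = {'items': [42, 44, 86], 'count': 2}
After line 3 (count = len(items) = 3): data = {'items': [42, 44, 86], 'count': 3}

{'items': [42, 44, 86], 'count': 3}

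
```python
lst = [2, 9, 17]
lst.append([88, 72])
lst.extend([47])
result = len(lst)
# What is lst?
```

After line 1: lst = [2, 9, 17]
After line 2 (append adds [88, 72] as single element): lst = [2, 9, 17, [88, 72]]
After line 3 (extend unpacks [47], adds 47): lst = [2, 9, 17, [88, 72], 47]
After line 4: result = len(lst) = 5

[2, 9, 17, [88, 72], 47]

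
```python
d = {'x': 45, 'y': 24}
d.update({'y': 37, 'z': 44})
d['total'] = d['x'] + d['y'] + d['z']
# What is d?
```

After line 1: d = {'x': 45, 'y': 24}
After line 2 (y overwritten, z added): d = {'x': 45, 'y': 37, 'z': 44}
After line 3 (total = 45 + 37 + 44 = 126): d = {'x': 45, 'y': 37, 'z': 44, 'total': 126}

{'x': 45, 'y': 37, 'z': 44, 'total': 126}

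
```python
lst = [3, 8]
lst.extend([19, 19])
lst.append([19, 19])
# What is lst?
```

After line 1: lst = [3, 8]
After line 2 (extend unpacks [19, 19]): lst = [3, 8, 19, 19]
After line 3 (append adds [19, 19] as single element): lst = [3, 8, 19, 19, [19, 19]]

[3, 8, 19, 19, [19, 19]]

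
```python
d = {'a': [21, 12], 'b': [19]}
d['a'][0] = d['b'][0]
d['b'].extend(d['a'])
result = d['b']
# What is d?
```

After line 1: d = {'a': [21, 12], 'b': [19]}
After line 2 (a[0] = b[0] = 19): d = {'a': [19, 12], 'b': [19]}
After line 3 (b.extend(a) appends [19, 12]): d = {'a': [19, 12], 'b': [19, 19, 12]}
After line 4: result = d['b'] = [19, 19, 12]

{'a': [19, 12], 'b': [19, 19, 12]}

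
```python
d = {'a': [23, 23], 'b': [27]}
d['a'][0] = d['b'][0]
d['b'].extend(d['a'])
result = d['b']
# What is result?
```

After line 1: d = {'a': [23, 23], 'b': [27]}
After line 2 (a[0] = b[0] = 27): d = {'a': [27, 23], 'b': [27]}
After line 3 (b.extend(a) appends [27, 23]): d = {'a': [27, 23], 'b': [27, 27, 23]}
After line 4: result = d['b'] = [27, 27, 23]

[27, 27, 23]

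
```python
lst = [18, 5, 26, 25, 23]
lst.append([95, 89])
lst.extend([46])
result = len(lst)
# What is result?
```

After line 1: lst = [18, 5, 26, 25, 23]
After line 2 (append adds [95, 89] as single element): lst = [18, 5, 26, 25, 23, [95, 89]]
After line 3 (extend unpacks [46], adds 46): lst = [18, 5, 26, 25, 23, [95, 89], 46]
After line 4: result = len(lst) = 7

7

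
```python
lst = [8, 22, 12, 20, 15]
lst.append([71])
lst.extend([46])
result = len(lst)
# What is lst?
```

After line 1: lst = [8, 22, 12, 20, 15]
After line 2 (append adds [71] as single element): lst = [8, 22, 12, 20, 15, [71]]
After line 3 (extend unpacks [46], adds 46): lst = [8, 22, 12, 20, 15, [71], 46]
After line 4: result = len(lst) = 7

[8, 22, 12, 20, 15, [71], 46]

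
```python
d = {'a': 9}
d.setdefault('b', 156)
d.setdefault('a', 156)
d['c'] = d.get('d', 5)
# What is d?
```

After line 1: d = {'a': 9}
After line 2 (setdefault adds 'b'=156): d = {'a': 9, 'b': 156}
After line 3 (setdefault 'a' no-op, already exists): d = {'a': 9, 'b': 156}
After line 4 (get('d', 5) returns default since 'd' not in d): d = {'a': 9, 'b': 156, 'c': 5}

{'a': 9, 'b': 156, 'c': 5}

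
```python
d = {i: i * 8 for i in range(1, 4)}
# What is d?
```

{1: 8, 2: 16, 3: 24}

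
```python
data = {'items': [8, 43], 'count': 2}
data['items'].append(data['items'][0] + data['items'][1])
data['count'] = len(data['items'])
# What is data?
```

After line 1: data = {'items': [8, 43], 'count': 2}
After line 2 (append 8 + 43 = 51): data = {'items': [8, 43, 51], 'count': 2}
After line 3 (count = len(items) = 3): data = {'items': [8, 43, 51], 'count': 3}

{'items': [8, 43, 51], 'count': 3}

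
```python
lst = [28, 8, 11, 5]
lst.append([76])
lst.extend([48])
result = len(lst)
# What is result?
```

After line 1: lst = [28, 8, 11, 5]
After line 2 (append adds [76] as single element): lst = [28, 8, 11, 5, [76]]
After line 3 (extend unpacks [48], adds 48): lst = [28, 8, 11, 5, [76], 48]
After line 4: result = len(lst) = 6

6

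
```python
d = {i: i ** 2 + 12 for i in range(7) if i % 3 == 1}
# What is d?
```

{1: 13, 4: 28}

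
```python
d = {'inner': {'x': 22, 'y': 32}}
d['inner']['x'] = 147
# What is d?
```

After line 1: d = {'inner': {'x': 22, 'y': 32}}
After line 2 (inner x overwritten): d = {'inner': {'x': 147, 'y': 32}}

{'inner': {'x': 147, 'y': 32}}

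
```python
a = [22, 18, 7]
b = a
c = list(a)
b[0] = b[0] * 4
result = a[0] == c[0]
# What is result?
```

After line 1: a = [22, 18, 7]
After line 2 (b = a, alias): a = [22, 18, 7], b = [22, 18, 7]
After line 3 (c = list(a) is a copy, new object): c = [22, 18, 7]
After line 4 (b[0] = 22 * 4 = 88; mutates shared a/b): a = b = [88, 18, 7], c = [22, 18, 7]
After line 5 (a[0] = 88, c[0] = 22; result = False)

False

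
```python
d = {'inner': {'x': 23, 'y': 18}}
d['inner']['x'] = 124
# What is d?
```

After line 1: d = {'inner': {'x': 23, 'y': 18}}
After line 2 (inner x overwritten): d = {'inner': {'x': 124, 'y': 18}}

{'inner': {'x': 124, 'y': 18}}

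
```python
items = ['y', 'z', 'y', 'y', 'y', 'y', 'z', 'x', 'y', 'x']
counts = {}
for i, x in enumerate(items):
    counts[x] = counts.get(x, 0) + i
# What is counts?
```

Initial: counts = {}, items = ['y', 'z', 'y', 'y', 'y', 'y', 'z', 'x', 'y', 'x']
i=0, x='y': counts = {'y': 0}
i=1, x='z': counts = {'y': 0, 'z': 1}
i=2, x='y': counts = {'y': 2, 'z': 1}
i=3, x='y': counts = {'y': 5, 'z': 1}
i=4, x='y': counts = {'y': 9, 'z': 1}
i=5, x='y': counts = {'y': 14, 'z': 1}
i=6, x='z': counts = {'y': 14, 'z': 7}
i=7, x='x': counts = {'y': 14, 'z': 7, 'x': 7}
i=8, x='y': counts = {'y': 22, 'z': 7, 'x': 7}
i=9, x='x': counts = {'y': 22, 'z': 7, 'x': 16}

{'y': 22, 'z': 7, 'x': 16}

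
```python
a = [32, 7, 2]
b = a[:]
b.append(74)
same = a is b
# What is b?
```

After line 1: a = [32, 7, 2]
After line 2 (b = a[:] is a shallow copy, new object): a = [32, 7, 2], b = [32, 7, 2]
After line 3 (append only mutates b): a = [32, 7, 2], b = [32, 7, 2, 74]
After line 4 (same = a is b; different objects -> False): same = False

[32, 7, 2, 74]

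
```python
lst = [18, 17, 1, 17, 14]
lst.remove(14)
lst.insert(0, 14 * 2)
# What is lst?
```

After line 1: lst = [18, 17, 1, 17, 14]
After line 2 (remove first 14): lst = [18, 17, 1, 17]
After line 3 (insert 28 at index 0): lst = [28, 18, 17, 1, 17]

[28, 18, 17, 1, 17]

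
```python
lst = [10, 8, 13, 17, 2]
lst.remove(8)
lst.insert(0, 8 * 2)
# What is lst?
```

After line 1: lst = [10, 8, 13, 17, 2]
After line 2 (remove first 8): lst = [10, 13, 17, 2]
After line 3 (insert 16 at index 0): lst = [16, 10, 13, 17, 2]

[16, 10, 13, 17, 2]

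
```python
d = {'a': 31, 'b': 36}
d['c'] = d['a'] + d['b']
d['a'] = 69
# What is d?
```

After line 1: d = {'a': 31, 'b': 36}
After line 2 (d['c'] = 31 + 36): d = {'a': 31, 'b': 36, 'c': 67}
After line 3: d = {'a': 69, 'b': 36, 'c': 67}

{'a': 69, 'b': 36, 'c': 67}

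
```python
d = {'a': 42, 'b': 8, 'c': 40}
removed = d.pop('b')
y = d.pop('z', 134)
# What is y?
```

After line 1: d = {'a': 42, 'b': 8, 'c': 40}
After line 2 (pop 'b' returns 8): d = {'a': 42, 'c': 40}, removed = 8
After line 3 (pop 'z' missing, returns default 134): d = {'a': 42, 'c': 40}, y = 134

134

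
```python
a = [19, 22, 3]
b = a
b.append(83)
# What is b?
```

After line 1: a = [19, 22, 3]
After line 2 (b = a is an alias, same object): a = [19, 22, 3], b = [19, 22, 3]
After line 3 (b.append mutates the shared list): a = [19, 22, 3, 83], b = [19, 22, 3, 83]

[19, 22, 3, 83]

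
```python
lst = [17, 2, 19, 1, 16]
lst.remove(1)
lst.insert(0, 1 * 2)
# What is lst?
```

After line 1: lst = [17, 2, 19, 1, 16]
After line 2 (remove first 1): lst = [17, 2, 19, 16]
After line 3 (insert 2 at index 0): lst = [2, 17, 2, 19, 16]

[2, 17, 2, 19, 16]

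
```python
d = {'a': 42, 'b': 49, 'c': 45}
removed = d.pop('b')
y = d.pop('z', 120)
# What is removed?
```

After line 1: d = {'a': 42, 'b': 49, 'c': 45}
After line 2 (pop 'b' returns 49): d = {'a': 42, 'c': 45}, removed = 49
After line 3 (pop 'z' missing, returns default 120): d = {'a': 42, 'c': 45}, y = 120

49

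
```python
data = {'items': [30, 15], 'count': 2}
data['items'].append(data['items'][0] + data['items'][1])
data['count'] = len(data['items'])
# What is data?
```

After line 1: data = {'items': [30, 15], 'count': 2}
After line 2 (append 30 + 15 = 45): data = {'items': [30, 15, 45], 'count': 2}
After line 3 (count = len(items) = 3): data = {'items': [30, 15, 45], 'count': 3}

{'items': [30, 15, 45], 'count': 3}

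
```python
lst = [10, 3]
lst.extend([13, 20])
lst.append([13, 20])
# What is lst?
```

After line 1: lst = [10, 3]
After line 2 (extend unpacks [13, 20]): lst = [10, 3, 13, 20]
After line 3 (append adds [13, 20] as single element): lst = [10, 3, 13, 20, [13, 20]]

[10, 3, 13, 20, [13, 20]]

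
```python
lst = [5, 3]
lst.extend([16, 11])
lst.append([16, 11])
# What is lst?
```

After line 1: lst = [5, 3]
After line 2 (extend unpacks [16, 11]): lst = [5, 3, 16, 11]
After line 3 (append adds [16, 11] as single element): lst = [5, 3, 16, 11, [16, 11]]

[5, 3, 16, 11, [16, 11]]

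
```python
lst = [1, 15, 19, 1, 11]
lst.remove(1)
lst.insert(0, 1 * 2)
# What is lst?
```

After line 1: lst = [1, 15, 19, 1, 11]
After line 2 (remove first 1): lst = [15, 19, 1, 11]
After line 3 (insert 2 at index 0): lst = [2, 15, 19, 1, 11]

[2, 15, 19, 1, 11]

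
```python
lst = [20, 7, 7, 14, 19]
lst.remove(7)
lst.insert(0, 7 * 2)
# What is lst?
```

After line 1: lst = [20, 7, 7, 14, 19]
After line 2 (remove first 7): lst = [20, 7, 14, 19]
After line 3 (insert 14 at index 0): lst = [14, 20, 7, 14, 19]

[14, 20, 7, 14, 19]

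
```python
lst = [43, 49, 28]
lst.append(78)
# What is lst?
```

[43, 49, 28, 78]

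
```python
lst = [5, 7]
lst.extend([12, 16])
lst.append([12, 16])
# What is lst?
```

After line 1: lst = [5, 7]
After line 2 (extend unpacks [12, 16]): lst = [5, 7, 12, 16]
After line 3 (append adds [12, 16] as single element): lst = [5, 7, 12, 16, [12, 16]]

[5, 7, 12, 16, [12, 16]]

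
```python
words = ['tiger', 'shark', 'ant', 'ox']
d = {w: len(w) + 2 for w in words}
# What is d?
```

{'tiger': 7, 'shark': 7, 'ant': 5, 'ox': 4}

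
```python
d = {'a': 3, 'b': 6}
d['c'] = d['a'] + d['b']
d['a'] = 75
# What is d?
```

After line 1: d = {'a': 3, 'b': 6}
After line 2 (d['c'] = 3 + 6): d = {'a': 3, 'b': 6, 'c': 9}
After line 3: d = {'a': 75, 'b': 6, 'c': 9}

{'a': 75, 'b': 6, 'c': 9}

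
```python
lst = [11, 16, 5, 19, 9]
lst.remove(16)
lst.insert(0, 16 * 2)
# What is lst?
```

After line 1: lst = [11, 16, 5, 19, 9]
After line 2 (remove first 16): lst = [11, 5, 19, 9]
After line 3 (insert 32 at index 0): lst = [32, 11, 5, 19, 9]

[32, 11, 5, 19, 9]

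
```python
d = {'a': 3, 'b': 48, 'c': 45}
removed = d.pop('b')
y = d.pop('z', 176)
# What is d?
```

After line 1: d = {'a': 3, 'b': 48, 'c': 45}
After line 2 (pop 'b' returns 48): d = {'a': 3, 'c': 45}, removed = 48
After line 3 (pop 'z' missing, returns default 176): d = {'a': 3, 'c': 45}, y = 176

{'a': 3, 'c': 45}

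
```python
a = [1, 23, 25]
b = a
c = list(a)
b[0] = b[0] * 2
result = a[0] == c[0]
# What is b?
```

After line 1: a = [1, 23, 25]
After line 2 (b = a, alias): a = [1, 23, 25], b = [1, 23, 25]
After line 3 (c = list(a) is a copy, new object): c = [1, 23, 25]
After line 4 (b[0] = 1 * 2 = 2; mutates shared a/b): a = b = [2, 23, 25], c = [1, 23, 25]
After line 5 (a[0] = 2, c[0] = 1; result = False)

[2, 23, 25]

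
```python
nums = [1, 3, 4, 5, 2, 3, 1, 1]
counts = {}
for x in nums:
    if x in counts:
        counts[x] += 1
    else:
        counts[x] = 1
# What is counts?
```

Initial: counts = {}, nums = [1, 3, 4, 5, 2, 3, 1, 1]
See 1: counts = {1: 1}
See 3: counts = {1: 1, 3: 1}
See 4: counts = {1: 1, 3: 1, 4: 1}
See 5: counts = {1: 1, 3: 1, 4: 1, 5: 1}
See 2: counts = {1: 1, 3: 1, 4: 1, 5: 1, 2: 1}
See 3: counts = {1: 1, 3: 2, 4: 1, 5: 1, 2: 1}
See 1: counts = {1: 2, 3: 2, 4: 1, 5: 1, 2: 1}
See 1: counts = {1: 3, 3: 2, 4: 1, 5: 1, 2: 1}

{1: 3, 3: 2, 4: 1, 5: 1, 2: 1}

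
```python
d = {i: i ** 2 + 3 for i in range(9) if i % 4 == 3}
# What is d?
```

{3: 12, 7: 52}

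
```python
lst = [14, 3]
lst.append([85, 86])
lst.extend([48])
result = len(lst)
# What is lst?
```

After line 1: lst = [14, 3]
After line 2 (append adds [85, 86] as single element): lst = [14, 3, [85, 86]]
After line 3 (extend unpacks [48], adds 48): lst = [14, 3, [85, 86], 48]
After line 4: result = len(lst) = 4

[14, 3, [85, 86], 48]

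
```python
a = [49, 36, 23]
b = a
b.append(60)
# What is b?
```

After line 1: a = [49, 36, 23]
After line 2 (b = a is an alias, same object): a = [49, 36, 23], b = [49, 36, 23]
After line 3 (b.append mutates the shared list): a = [49, 36, 23, 60], b = [49, 36, 23, 60]

[49, 36, 23, 60]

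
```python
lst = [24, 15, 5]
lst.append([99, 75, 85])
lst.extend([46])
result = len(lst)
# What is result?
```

After line 1: lst = [24, 15, 5]
After line 2 (append adds [99, 75, 85] as single element): lst = [24, 15, 5, [99, 75, 85]]
After line 3 (extend unpacks [46], adds 46): lst = [24, 15, 5, [99, 75, 85], 46]
After line 4: result = len(lst) = 5

5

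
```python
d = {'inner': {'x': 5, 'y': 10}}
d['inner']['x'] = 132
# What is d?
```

After line 1: d = {'inner': {'x': 5, 'y': 10}}
After line 2 (inner x overwritten): d = {'inner': {'x': 132, 'y': 10}}

{'inner': {'x': 132, 'y': 10}}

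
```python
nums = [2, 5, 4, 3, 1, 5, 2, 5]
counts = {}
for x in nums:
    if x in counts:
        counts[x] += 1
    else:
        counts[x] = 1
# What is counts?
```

Initial: counts = {}, nums = [2, 5, 4, 3, 1, 5, 2, 5]
See 2: counts = {2: 1}
See 5: counts = {2: 1, 5: 1}
See 4: counts = {2: 1, 5: 1, 4: 1}
See 3: counts = {2: 1, 5: 1, 4: 1, 3: 1}
See 1: counts = {2: 1, 5: 1, 4: 1, 3: 1, 1: 1}
See 5: counts = {2: 1, 5: 2, 4: 1, 3: 1, 1: 1}
See 2: counts = {2: 2, 5: 2, 4: 1, 3: 1, 1: 1}
See 5: counts = {2: 2, 5: 3, 4: 1, 3: 1, 1: 1}

{2: 2, 5: 3, 4: 1, 3: 1, 1: 1}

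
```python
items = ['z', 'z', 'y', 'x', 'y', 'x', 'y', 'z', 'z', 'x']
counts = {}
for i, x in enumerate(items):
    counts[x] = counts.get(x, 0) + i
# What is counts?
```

Initial: counts = {}, items = ['z', 'z', 'y', 'x', 'y', 'x', 'y', 'z', 'z', 'x']
i=0, x='z': counts = {'z': 0}
i=1, x='z': counts = {'z': 1}
i=2, x='y': counts = {'z': 1, 'y': 2}
i=3, x='x': counts = {'z': 1, 'y': 2, 'x': 3}
i=4, x='y': counts = {'z': 1, 'y': 6, 'x': 3}
i=5, x='x': counts = {'z': 1, 'y': 6, 'x': 8}
i=6, x='y': counts = {'z': 1, 'y': 12, 'x': 8}
i=7, x='z': counts = {'z': 8, 'y': 12, 'x': 8}
i=8, x='z': counts = {'z': 16, 'y': 12, 'x': 8}
i=9, x='x': counts = {'z': 16, 'y': 12, 'x': 17}

{'z': 16, 'y': 12, 'x': 17}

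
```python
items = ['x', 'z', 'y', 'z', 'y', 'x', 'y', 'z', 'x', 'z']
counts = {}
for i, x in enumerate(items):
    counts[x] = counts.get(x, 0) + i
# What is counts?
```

Initial: counts = {}, items = ['x', 'z', 'y', 'z', 'y', 'x', 'y', 'z', 'x', 'z']
i=0, x='x': counts = {'x': 0}
i=1, x='z': counts = {'x': 0, 'z': 1}
i=2, x='y': counts = {'x': 0, 'z': 1, 'y': 2}
i=3, x='z': counts = {'x': 0, 'z': 4, 'y': 2}
i=4, x='y': counts = {'x': 0, 'z': 4, 'y': 6}
i=5, x='x': counts = {'x': 5, 'z': 4, 'y': 6}
i=6, x='y': counts = {'x': 5, 'z': 4, 'y': 12}
i=7, x='z': counts = {'x': 5, 'z': 11, 'y': 12}
i=8, x='x': counts = {'x': 13, 'z': 11, 'y': 12}
i=9, x='z': counts = {'x': 13, 'z': 20, 'y': 12}

{'x': 13, 'z': 20, 'y': 12}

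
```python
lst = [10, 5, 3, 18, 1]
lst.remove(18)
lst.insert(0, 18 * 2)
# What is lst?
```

After line 1: lst = [10, 5, 3, 18, 1]
After line 2 (remove first 18): lst = [10, 5, 3, 1]
After line 3 (insert 36 at index 0): lst = [36, 10, 5, 3, 1]

[36, 10, 5, 3, 1]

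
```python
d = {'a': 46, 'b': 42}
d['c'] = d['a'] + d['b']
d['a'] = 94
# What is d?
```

After line 1: d = {'a': 46, 'b': 42}
After line 2 (d['c'] = 46 + 42): d = {'a': 46, 'b': 42, 'c': 88}
After line 3: d = {'a': 94, 'b': 42, 'c': 88}

{'a': 94, 'b': 42, 'c': 88}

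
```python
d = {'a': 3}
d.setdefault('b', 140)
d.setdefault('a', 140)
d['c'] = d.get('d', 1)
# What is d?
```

After line 1: d = {'a': 3}
After line 2 (setdefault adds 'b'=140): d = {'a': 3, 'b': 140}
After line 3 (setdefault 'a' no-op, already exists): d = {'a': 3, 'b': 140}
After line 4 (get('d', 1) returns default since 'd' not in d): d = {'a': 3, 'b': 140, 'c': 1}

{'a': 3, 'b': 140, 'c': 1}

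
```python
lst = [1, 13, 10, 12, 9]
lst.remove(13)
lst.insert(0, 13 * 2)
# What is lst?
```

After line 1: lst = [1, 13, 10, 12, 9]
After line 2 (remove first 13): lst = [1, 10, 12, 9]
After line 3 (insert 26 at index 0): lst = [26, 1, 10, 12, 9]

[26, 1, 10, 12, 9]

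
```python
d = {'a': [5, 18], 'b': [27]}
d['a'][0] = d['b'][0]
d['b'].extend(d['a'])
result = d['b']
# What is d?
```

After line 1: d = {'a': [5, 18], 'b': [27]}
After line 2 (a[0] = b[0] = 27): d = {'a': [27, 18], 'b': [27]}
After line 3 (b.extend(a) appends [27, 18]): d = {'a': [27, 18], 'b': [27, 27, 18]}
After line 4: result = d['b'] = [27, 27, 18]

{'a': [27, 18], 'b': [27, 27, 18]}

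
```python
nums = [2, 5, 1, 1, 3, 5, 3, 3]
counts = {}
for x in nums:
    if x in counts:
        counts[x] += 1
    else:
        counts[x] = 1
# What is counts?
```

Initial: counts = {}, nums = [2, 5, 1, 1, 3, 5, 3, 3]
See 2: counts = {2: 1}
See 5: counts = {2: 1, 5: 1}
See 1: counts = {2: 1, 5: 1, 1: 1}
See 1: counts = {2: 1, 5: 1, 1: 2}
See 3: counts = {2: 1, 5: 1, 1: 2, 3: 1}
See 5: counts = {2: 1, 5: 2, 1: 2, 3: 1}
See 3: counts = {2: 1, 5: 2, 1: 2, 3: 2}
See 3: counts = {2: 1, 5: 2, 1: 2, 3: 3}

{2: 1, 5: 2, 1: 2, 3: 3}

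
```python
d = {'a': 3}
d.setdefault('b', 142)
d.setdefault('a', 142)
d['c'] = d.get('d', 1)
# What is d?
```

After line 1: d = {'a': 3}
After line 2 (setdefault adds 'b'=142): d = {'a': 3, 'b': 142}
After line 3 (setdefault 'a' no-op, already exists): d = {'a': 3, 'b': 142}
After line 4 (get('d', 1) returns default since 'd' not in d): d = {'a': 3, 'b': 142, 'c': 1}

{'a': 3, 'b': 142, 'c': 1}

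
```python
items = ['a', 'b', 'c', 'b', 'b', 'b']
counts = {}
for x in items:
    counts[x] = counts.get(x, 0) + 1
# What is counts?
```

Initial: counts = {}, items = ['a', 'b', 'c', 'b', 'b', 'b']
See 'a': counts = {'a': 1}
See 'b': counts = {'a': 1, 'b': 1}
See 'c': counts = {'a': 1, 'b': 1, 'c': 1}
See 'b': counts = {'a': 1, 'b': 2, 'c': 1}
See 'b': counts = {'a': 1, 'b': 3, 'c': 1}
See 'b': counts = {'a': 1, 'b': 4, 'c': 1}

{'a': 1, 'b': 4, 'c': 1}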